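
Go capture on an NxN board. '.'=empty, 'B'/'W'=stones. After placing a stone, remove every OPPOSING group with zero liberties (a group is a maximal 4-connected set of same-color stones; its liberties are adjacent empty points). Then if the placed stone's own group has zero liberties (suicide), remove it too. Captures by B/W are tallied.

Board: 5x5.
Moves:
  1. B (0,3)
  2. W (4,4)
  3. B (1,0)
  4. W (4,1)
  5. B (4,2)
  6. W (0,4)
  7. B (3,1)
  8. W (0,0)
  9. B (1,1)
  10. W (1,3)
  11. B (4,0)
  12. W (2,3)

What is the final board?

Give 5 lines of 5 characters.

Move 1: B@(0,3) -> caps B=0 W=0
Move 2: W@(4,4) -> caps B=0 W=0
Move 3: B@(1,0) -> caps B=0 W=0
Move 4: W@(4,1) -> caps B=0 W=0
Move 5: B@(4,2) -> caps B=0 W=0
Move 6: W@(0,4) -> caps B=0 W=0
Move 7: B@(3,1) -> caps B=0 W=0
Move 8: W@(0,0) -> caps B=0 W=0
Move 9: B@(1,1) -> caps B=0 W=0
Move 10: W@(1,3) -> caps B=0 W=0
Move 11: B@(4,0) -> caps B=1 W=0
Move 12: W@(2,3) -> caps B=1 W=0

Answer: W..BW
BB.W.
...W.
.B...
B.B.W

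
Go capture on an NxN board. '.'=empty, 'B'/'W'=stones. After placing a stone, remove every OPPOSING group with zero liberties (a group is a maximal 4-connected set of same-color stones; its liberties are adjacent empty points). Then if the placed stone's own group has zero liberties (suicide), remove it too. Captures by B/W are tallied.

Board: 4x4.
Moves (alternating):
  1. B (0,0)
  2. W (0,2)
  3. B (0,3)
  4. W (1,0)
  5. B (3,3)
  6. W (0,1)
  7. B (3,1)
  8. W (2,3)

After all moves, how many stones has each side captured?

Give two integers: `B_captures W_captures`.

Move 1: B@(0,0) -> caps B=0 W=0
Move 2: W@(0,2) -> caps B=0 W=0
Move 3: B@(0,3) -> caps B=0 W=0
Move 4: W@(1,0) -> caps B=0 W=0
Move 5: B@(3,3) -> caps B=0 W=0
Move 6: W@(0,1) -> caps B=0 W=1
Move 7: B@(3,1) -> caps B=0 W=1
Move 8: W@(2,3) -> caps B=0 W=1

Answer: 0 1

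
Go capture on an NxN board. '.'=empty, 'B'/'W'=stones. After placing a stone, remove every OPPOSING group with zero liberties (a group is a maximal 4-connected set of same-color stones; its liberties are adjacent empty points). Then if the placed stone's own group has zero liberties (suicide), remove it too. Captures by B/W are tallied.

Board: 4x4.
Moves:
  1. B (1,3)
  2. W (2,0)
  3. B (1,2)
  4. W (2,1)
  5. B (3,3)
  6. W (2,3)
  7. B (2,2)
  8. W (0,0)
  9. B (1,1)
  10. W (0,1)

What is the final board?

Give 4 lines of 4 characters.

Move 1: B@(1,3) -> caps B=0 W=0
Move 2: W@(2,0) -> caps B=0 W=0
Move 3: B@(1,2) -> caps B=0 W=0
Move 4: W@(2,1) -> caps B=0 W=0
Move 5: B@(3,3) -> caps B=0 W=0
Move 6: W@(2,3) -> caps B=0 W=0
Move 7: B@(2,2) -> caps B=1 W=0
Move 8: W@(0,0) -> caps B=1 W=0
Move 9: B@(1,1) -> caps B=1 W=0
Move 10: W@(0,1) -> caps B=1 W=0

Answer: WW..
.BBB
WWB.
...B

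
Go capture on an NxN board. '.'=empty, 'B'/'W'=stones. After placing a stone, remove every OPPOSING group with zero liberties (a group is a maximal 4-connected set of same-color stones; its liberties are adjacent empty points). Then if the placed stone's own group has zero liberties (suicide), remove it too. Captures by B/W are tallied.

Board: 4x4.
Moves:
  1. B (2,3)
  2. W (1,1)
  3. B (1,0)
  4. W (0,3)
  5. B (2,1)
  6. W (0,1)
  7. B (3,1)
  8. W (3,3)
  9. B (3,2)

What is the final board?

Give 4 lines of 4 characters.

Answer: .W.W
BW..
.B.B
.BB.

Derivation:
Move 1: B@(2,3) -> caps B=0 W=0
Move 2: W@(1,1) -> caps B=0 W=0
Move 3: B@(1,0) -> caps B=0 W=0
Move 4: W@(0,3) -> caps B=0 W=0
Move 5: B@(2,1) -> caps B=0 W=0
Move 6: W@(0,1) -> caps B=0 W=0
Move 7: B@(3,1) -> caps B=0 W=0
Move 8: W@(3,3) -> caps B=0 W=0
Move 9: B@(3,2) -> caps B=1 W=0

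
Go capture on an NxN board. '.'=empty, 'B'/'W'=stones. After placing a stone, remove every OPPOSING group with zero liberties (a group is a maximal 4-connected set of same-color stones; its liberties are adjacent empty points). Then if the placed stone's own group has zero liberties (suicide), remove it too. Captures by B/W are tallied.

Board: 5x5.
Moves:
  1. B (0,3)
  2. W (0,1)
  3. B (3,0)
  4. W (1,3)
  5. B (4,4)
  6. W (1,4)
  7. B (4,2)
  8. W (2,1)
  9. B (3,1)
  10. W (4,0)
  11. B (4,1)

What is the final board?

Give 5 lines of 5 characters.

Move 1: B@(0,3) -> caps B=0 W=0
Move 2: W@(0,1) -> caps B=0 W=0
Move 3: B@(3,0) -> caps B=0 W=0
Move 4: W@(1,3) -> caps B=0 W=0
Move 5: B@(4,4) -> caps B=0 W=0
Move 6: W@(1,4) -> caps B=0 W=0
Move 7: B@(4,2) -> caps B=0 W=0
Move 8: W@(2,1) -> caps B=0 W=0
Move 9: B@(3,1) -> caps B=0 W=0
Move 10: W@(4,0) -> caps B=0 W=0
Move 11: B@(4,1) -> caps B=1 W=0

Answer: .W.B.
...WW
.W...
BB...
.BB.B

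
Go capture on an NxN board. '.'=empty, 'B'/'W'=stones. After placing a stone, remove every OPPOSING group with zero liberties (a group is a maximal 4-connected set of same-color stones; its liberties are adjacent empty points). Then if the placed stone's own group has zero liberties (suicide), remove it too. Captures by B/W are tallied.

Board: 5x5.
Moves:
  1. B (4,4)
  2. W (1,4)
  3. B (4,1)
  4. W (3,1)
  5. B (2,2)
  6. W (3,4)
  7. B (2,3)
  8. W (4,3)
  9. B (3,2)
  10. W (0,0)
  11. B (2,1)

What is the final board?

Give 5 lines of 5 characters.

Answer: W....
....W
.BBB.
.WB.W
.B.W.

Derivation:
Move 1: B@(4,4) -> caps B=0 W=0
Move 2: W@(1,4) -> caps B=0 W=0
Move 3: B@(4,1) -> caps B=0 W=0
Move 4: W@(3,1) -> caps B=0 W=0
Move 5: B@(2,2) -> caps B=0 W=0
Move 6: W@(3,4) -> caps B=0 W=0
Move 7: B@(2,3) -> caps B=0 W=0
Move 8: W@(4,3) -> caps B=0 W=1
Move 9: B@(3,2) -> caps B=0 W=1
Move 10: W@(0,0) -> caps B=0 W=1
Move 11: B@(2,1) -> caps B=0 W=1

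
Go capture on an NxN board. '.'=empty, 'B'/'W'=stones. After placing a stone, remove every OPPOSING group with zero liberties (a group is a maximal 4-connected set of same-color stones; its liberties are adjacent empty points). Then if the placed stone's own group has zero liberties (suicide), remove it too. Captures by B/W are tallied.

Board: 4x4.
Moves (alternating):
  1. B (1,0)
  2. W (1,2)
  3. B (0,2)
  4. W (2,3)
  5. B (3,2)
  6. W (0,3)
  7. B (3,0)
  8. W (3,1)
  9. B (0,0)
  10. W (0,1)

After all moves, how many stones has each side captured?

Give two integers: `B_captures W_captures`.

Answer: 0 1

Derivation:
Move 1: B@(1,0) -> caps B=0 W=0
Move 2: W@(1,2) -> caps B=0 W=0
Move 3: B@(0,2) -> caps B=0 W=0
Move 4: W@(2,3) -> caps B=0 W=0
Move 5: B@(3,2) -> caps B=0 W=0
Move 6: W@(0,3) -> caps B=0 W=0
Move 7: B@(3,0) -> caps B=0 W=0
Move 8: W@(3,1) -> caps B=0 W=0
Move 9: B@(0,0) -> caps B=0 W=0
Move 10: W@(0,1) -> caps B=0 W=1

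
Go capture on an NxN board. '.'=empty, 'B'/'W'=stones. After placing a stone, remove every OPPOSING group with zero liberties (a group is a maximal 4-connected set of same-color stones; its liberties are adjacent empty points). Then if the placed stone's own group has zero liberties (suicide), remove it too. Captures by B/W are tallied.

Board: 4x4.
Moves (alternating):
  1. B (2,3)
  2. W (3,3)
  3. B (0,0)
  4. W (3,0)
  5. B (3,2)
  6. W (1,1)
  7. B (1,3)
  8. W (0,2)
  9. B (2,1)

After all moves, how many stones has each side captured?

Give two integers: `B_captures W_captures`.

Answer: 1 0

Derivation:
Move 1: B@(2,3) -> caps B=0 W=0
Move 2: W@(3,3) -> caps B=0 W=0
Move 3: B@(0,0) -> caps B=0 W=0
Move 4: W@(3,0) -> caps B=0 W=0
Move 5: B@(3,2) -> caps B=1 W=0
Move 6: W@(1,1) -> caps B=1 W=0
Move 7: B@(1,3) -> caps B=1 W=0
Move 8: W@(0,2) -> caps B=1 W=0
Move 9: B@(2,1) -> caps B=1 W=0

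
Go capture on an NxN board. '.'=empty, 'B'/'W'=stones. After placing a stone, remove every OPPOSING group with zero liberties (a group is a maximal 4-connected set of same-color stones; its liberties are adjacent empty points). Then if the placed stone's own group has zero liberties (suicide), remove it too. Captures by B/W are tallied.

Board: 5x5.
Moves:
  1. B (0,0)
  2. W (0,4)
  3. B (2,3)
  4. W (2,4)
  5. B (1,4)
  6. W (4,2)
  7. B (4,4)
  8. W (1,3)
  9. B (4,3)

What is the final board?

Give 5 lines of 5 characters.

Answer: B...W
...W.
...BW
.....
..WBB

Derivation:
Move 1: B@(0,0) -> caps B=0 W=0
Move 2: W@(0,4) -> caps B=0 W=0
Move 3: B@(2,3) -> caps B=0 W=0
Move 4: W@(2,4) -> caps B=0 W=0
Move 5: B@(1,4) -> caps B=0 W=0
Move 6: W@(4,2) -> caps B=0 W=0
Move 7: B@(4,4) -> caps B=0 W=0
Move 8: W@(1,3) -> caps B=0 W=1
Move 9: B@(4,3) -> caps B=0 W=1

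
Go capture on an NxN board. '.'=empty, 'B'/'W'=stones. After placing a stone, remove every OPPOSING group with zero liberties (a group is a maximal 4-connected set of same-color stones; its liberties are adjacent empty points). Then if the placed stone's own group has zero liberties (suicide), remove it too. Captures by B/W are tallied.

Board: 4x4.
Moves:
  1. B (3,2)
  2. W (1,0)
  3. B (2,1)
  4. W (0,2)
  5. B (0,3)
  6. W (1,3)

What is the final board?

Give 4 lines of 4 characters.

Move 1: B@(3,2) -> caps B=0 W=0
Move 2: W@(1,0) -> caps B=0 W=0
Move 3: B@(2,1) -> caps B=0 W=0
Move 4: W@(0,2) -> caps B=0 W=0
Move 5: B@(0,3) -> caps B=0 W=0
Move 6: W@(1,3) -> caps B=0 W=1

Answer: ..W.
W..W
.B..
..B.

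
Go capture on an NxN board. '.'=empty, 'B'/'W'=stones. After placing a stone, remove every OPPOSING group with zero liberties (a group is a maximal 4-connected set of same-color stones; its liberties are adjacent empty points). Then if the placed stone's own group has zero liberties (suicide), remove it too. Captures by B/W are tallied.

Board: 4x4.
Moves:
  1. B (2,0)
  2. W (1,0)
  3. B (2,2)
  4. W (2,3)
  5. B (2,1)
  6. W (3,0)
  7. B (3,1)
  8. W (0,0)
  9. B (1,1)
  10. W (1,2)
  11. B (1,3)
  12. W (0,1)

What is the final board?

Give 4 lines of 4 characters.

Move 1: B@(2,0) -> caps B=0 W=0
Move 2: W@(1,0) -> caps B=0 W=0
Move 3: B@(2,2) -> caps B=0 W=0
Move 4: W@(2,3) -> caps B=0 W=0
Move 5: B@(2,1) -> caps B=0 W=0
Move 6: W@(3,0) -> caps B=0 W=0
Move 7: B@(3,1) -> caps B=1 W=0
Move 8: W@(0,0) -> caps B=1 W=0
Move 9: B@(1,1) -> caps B=1 W=0
Move 10: W@(1,2) -> caps B=1 W=0
Move 11: B@(1,3) -> caps B=1 W=0
Move 12: W@(0,1) -> caps B=1 W=0

Answer: WW..
WBWB
BBBW
.B..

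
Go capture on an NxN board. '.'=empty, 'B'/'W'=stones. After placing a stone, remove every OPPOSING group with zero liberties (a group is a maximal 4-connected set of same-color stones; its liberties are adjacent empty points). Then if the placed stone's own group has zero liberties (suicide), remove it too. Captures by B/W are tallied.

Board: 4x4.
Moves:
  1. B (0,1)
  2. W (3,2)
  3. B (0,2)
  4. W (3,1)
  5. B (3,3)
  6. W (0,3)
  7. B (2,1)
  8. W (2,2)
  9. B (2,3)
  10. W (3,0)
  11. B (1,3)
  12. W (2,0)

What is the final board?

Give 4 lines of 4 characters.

Answer: .BB.
...B
WBWB
WWWB

Derivation:
Move 1: B@(0,1) -> caps B=0 W=0
Move 2: W@(3,2) -> caps B=0 W=0
Move 3: B@(0,2) -> caps B=0 W=0
Move 4: W@(3,1) -> caps B=0 W=0
Move 5: B@(3,3) -> caps B=0 W=0
Move 6: W@(0,3) -> caps B=0 W=0
Move 7: B@(2,1) -> caps B=0 W=0
Move 8: W@(2,2) -> caps B=0 W=0
Move 9: B@(2,3) -> caps B=0 W=0
Move 10: W@(3,0) -> caps B=0 W=0
Move 11: B@(1,3) -> caps B=1 W=0
Move 12: W@(2,0) -> caps B=1 W=0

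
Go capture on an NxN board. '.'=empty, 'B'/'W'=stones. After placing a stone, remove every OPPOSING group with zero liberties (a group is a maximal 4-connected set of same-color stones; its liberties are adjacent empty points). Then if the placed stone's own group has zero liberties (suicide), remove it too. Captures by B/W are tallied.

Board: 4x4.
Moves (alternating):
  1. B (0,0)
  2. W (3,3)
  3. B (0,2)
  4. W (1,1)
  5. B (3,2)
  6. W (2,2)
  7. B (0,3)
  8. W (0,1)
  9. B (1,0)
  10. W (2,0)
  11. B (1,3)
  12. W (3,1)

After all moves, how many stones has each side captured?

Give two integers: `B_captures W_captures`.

Answer: 0 3

Derivation:
Move 1: B@(0,0) -> caps B=0 W=0
Move 2: W@(3,3) -> caps B=0 W=0
Move 3: B@(0,2) -> caps B=0 W=0
Move 4: W@(1,1) -> caps B=0 W=0
Move 5: B@(3,2) -> caps B=0 W=0
Move 6: W@(2,2) -> caps B=0 W=0
Move 7: B@(0,3) -> caps B=0 W=0
Move 8: W@(0,1) -> caps B=0 W=0
Move 9: B@(1,0) -> caps B=0 W=0
Move 10: W@(2,0) -> caps B=0 W=2
Move 11: B@(1,3) -> caps B=0 W=2
Move 12: W@(3,1) -> caps B=0 W=3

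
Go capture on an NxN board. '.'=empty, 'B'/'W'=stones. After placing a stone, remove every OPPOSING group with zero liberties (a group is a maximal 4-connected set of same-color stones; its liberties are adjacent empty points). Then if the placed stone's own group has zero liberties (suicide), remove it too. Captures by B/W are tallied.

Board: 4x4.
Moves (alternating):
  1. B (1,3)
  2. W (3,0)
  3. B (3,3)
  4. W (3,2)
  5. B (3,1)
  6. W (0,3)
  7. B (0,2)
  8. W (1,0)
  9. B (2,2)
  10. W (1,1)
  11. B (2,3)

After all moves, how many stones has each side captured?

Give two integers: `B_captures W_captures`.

Answer: 2 0

Derivation:
Move 1: B@(1,3) -> caps B=0 W=0
Move 2: W@(3,0) -> caps B=0 W=0
Move 3: B@(3,3) -> caps B=0 W=0
Move 4: W@(3,2) -> caps B=0 W=0
Move 5: B@(3,1) -> caps B=0 W=0
Move 6: W@(0,3) -> caps B=0 W=0
Move 7: B@(0,2) -> caps B=1 W=0
Move 8: W@(1,0) -> caps B=1 W=0
Move 9: B@(2,2) -> caps B=2 W=0
Move 10: W@(1,1) -> caps B=2 W=0
Move 11: B@(2,3) -> caps B=2 W=0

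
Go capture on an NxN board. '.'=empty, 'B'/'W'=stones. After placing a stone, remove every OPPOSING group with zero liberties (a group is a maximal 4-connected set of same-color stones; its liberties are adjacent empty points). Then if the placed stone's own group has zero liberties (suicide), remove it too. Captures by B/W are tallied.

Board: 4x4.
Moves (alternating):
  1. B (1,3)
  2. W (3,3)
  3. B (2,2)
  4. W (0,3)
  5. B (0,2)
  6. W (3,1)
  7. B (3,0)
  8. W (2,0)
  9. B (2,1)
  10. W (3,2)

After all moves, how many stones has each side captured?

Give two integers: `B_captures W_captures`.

Move 1: B@(1,3) -> caps B=0 W=0
Move 2: W@(3,3) -> caps B=0 W=0
Move 3: B@(2,2) -> caps B=0 W=0
Move 4: W@(0,3) -> caps B=0 W=0
Move 5: B@(0,2) -> caps B=1 W=0
Move 6: W@(3,1) -> caps B=1 W=0
Move 7: B@(3,0) -> caps B=1 W=0
Move 8: W@(2,0) -> caps B=1 W=1
Move 9: B@(2,1) -> caps B=1 W=1
Move 10: W@(3,2) -> caps B=1 W=1

Answer: 1 1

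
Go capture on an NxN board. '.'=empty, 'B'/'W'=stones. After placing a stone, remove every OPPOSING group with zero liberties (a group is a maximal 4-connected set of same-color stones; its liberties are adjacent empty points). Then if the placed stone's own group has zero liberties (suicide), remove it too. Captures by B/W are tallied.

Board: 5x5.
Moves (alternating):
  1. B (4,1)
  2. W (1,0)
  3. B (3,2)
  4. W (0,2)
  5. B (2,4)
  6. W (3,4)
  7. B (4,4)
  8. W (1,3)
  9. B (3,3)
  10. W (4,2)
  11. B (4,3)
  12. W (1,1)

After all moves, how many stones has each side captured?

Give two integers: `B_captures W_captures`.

Answer: 2 0

Derivation:
Move 1: B@(4,1) -> caps B=0 W=0
Move 2: W@(1,0) -> caps B=0 W=0
Move 3: B@(3,2) -> caps B=0 W=0
Move 4: W@(0,2) -> caps B=0 W=0
Move 5: B@(2,4) -> caps B=0 W=0
Move 6: W@(3,4) -> caps B=0 W=0
Move 7: B@(4,4) -> caps B=0 W=0
Move 8: W@(1,3) -> caps B=0 W=0
Move 9: B@(3,3) -> caps B=1 W=0
Move 10: W@(4,2) -> caps B=1 W=0
Move 11: B@(4,3) -> caps B=2 W=0
Move 12: W@(1,1) -> caps B=2 W=0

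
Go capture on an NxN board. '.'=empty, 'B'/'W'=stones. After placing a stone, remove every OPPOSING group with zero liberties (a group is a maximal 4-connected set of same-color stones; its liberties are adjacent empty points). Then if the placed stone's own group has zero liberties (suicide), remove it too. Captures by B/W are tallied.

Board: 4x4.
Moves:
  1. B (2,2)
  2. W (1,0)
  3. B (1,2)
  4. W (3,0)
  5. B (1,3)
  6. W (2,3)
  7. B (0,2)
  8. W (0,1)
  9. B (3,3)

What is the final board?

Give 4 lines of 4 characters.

Move 1: B@(2,2) -> caps B=0 W=0
Move 2: W@(1,0) -> caps B=0 W=0
Move 3: B@(1,2) -> caps B=0 W=0
Move 4: W@(3,0) -> caps B=0 W=0
Move 5: B@(1,3) -> caps B=0 W=0
Move 6: W@(2,3) -> caps B=0 W=0
Move 7: B@(0,2) -> caps B=0 W=0
Move 8: W@(0,1) -> caps B=0 W=0
Move 9: B@(3,3) -> caps B=1 W=0

Answer: .WB.
W.BB
..B.
W..B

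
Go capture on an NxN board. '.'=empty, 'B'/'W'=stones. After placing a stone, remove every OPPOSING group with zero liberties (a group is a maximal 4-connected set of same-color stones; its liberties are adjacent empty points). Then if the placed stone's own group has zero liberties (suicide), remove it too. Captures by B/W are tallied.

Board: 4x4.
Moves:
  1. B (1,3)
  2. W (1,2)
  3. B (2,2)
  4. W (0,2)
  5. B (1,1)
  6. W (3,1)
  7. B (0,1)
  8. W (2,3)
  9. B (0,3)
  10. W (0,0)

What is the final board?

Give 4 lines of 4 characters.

Answer: WB.B
.B.B
..BW
.W..

Derivation:
Move 1: B@(1,3) -> caps B=0 W=0
Move 2: W@(1,2) -> caps B=0 W=0
Move 3: B@(2,2) -> caps B=0 W=0
Move 4: W@(0,2) -> caps B=0 W=0
Move 5: B@(1,1) -> caps B=0 W=0
Move 6: W@(3,1) -> caps B=0 W=0
Move 7: B@(0,1) -> caps B=0 W=0
Move 8: W@(2,3) -> caps B=0 W=0
Move 9: B@(0,3) -> caps B=2 W=0
Move 10: W@(0,0) -> caps B=2 W=0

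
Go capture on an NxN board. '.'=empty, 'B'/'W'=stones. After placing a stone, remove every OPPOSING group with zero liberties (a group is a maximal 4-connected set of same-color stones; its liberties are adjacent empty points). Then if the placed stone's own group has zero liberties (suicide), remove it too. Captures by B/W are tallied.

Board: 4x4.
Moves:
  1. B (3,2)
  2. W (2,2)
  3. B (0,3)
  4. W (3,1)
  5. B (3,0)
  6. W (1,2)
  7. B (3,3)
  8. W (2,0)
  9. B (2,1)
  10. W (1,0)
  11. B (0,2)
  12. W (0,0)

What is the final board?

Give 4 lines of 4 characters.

Move 1: B@(3,2) -> caps B=0 W=0
Move 2: W@(2,2) -> caps B=0 W=0
Move 3: B@(0,3) -> caps B=0 W=0
Move 4: W@(3,1) -> caps B=0 W=0
Move 5: B@(3,0) -> caps B=0 W=0
Move 6: W@(1,2) -> caps B=0 W=0
Move 7: B@(3,3) -> caps B=0 W=0
Move 8: W@(2,0) -> caps B=0 W=1
Move 9: B@(2,1) -> caps B=0 W=1
Move 10: W@(1,0) -> caps B=0 W=1
Move 11: B@(0,2) -> caps B=0 W=1
Move 12: W@(0,0) -> caps B=0 W=1

Answer: W.BB
W.W.
WBW.
.WBB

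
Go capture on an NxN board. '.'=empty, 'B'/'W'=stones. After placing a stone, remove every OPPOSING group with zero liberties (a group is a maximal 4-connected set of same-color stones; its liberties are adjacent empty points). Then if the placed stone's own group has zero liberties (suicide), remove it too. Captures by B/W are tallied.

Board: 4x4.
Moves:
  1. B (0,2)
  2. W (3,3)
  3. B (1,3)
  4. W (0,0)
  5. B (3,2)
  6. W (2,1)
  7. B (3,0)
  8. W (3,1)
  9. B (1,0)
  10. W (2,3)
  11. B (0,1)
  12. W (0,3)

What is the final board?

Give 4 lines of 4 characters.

Move 1: B@(0,2) -> caps B=0 W=0
Move 2: W@(3,3) -> caps B=0 W=0
Move 3: B@(1,3) -> caps B=0 W=0
Move 4: W@(0,0) -> caps B=0 W=0
Move 5: B@(3,2) -> caps B=0 W=0
Move 6: W@(2,1) -> caps B=0 W=0
Move 7: B@(3,0) -> caps B=0 W=0
Move 8: W@(3,1) -> caps B=0 W=0
Move 9: B@(1,0) -> caps B=0 W=0
Move 10: W@(2,3) -> caps B=0 W=0
Move 11: B@(0,1) -> caps B=1 W=0
Move 12: W@(0,3) -> caps B=1 W=0

Answer: .BB.
B..B
.W.W
BWBW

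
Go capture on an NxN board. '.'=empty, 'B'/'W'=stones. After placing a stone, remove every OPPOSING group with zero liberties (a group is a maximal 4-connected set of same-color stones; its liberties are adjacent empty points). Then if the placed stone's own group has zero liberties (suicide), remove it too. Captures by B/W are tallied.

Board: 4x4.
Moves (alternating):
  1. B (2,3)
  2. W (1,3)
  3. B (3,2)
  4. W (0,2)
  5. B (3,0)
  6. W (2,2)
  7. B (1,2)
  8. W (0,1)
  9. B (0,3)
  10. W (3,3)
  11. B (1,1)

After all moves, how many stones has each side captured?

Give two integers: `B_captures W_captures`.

Move 1: B@(2,3) -> caps B=0 W=0
Move 2: W@(1,3) -> caps B=0 W=0
Move 3: B@(3,2) -> caps B=0 W=0
Move 4: W@(0,2) -> caps B=0 W=0
Move 5: B@(3,0) -> caps B=0 W=0
Move 6: W@(2,2) -> caps B=0 W=0
Move 7: B@(1,2) -> caps B=0 W=0
Move 8: W@(0,1) -> caps B=0 W=0
Move 9: B@(0,3) -> caps B=1 W=0
Move 10: W@(3,3) -> caps B=1 W=0
Move 11: B@(1,1) -> caps B=1 W=0

Answer: 1 0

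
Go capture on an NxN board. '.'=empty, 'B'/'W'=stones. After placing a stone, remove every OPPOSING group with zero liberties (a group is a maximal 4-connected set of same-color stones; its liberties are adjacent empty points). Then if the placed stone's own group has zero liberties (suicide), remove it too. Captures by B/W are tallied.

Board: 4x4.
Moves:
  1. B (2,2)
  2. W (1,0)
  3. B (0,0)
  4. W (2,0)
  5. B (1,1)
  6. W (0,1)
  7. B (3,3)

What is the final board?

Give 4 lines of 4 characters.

Move 1: B@(2,2) -> caps B=0 W=0
Move 2: W@(1,0) -> caps B=0 W=0
Move 3: B@(0,0) -> caps B=0 W=0
Move 4: W@(2,0) -> caps B=0 W=0
Move 5: B@(1,1) -> caps B=0 W=0
Move 6: W@(0,1) -> caps B=0 W=1
Move 7: B@(3,3) -> caps B=0 W=1

Answer: .W..
WB..
W.B.
...B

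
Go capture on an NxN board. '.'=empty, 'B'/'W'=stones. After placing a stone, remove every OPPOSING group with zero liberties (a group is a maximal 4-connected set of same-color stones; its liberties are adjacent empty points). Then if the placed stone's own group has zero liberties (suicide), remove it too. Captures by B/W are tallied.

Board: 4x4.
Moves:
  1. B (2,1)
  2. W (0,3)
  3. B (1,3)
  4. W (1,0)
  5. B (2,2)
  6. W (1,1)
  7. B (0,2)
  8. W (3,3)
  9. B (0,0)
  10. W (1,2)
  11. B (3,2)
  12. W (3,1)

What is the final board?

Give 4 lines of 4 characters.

Answer: B.B.
WWWB
.BB.
.WBW

Derivation:
Move 1: B@(2,1) -> caps B=0 W=0
Move 2: W@(0,3) -> caps B=0 W=0
Move 3: B@(1,3) -> caps B=0 W=0
Move 4: W@(1,0) -> caps B=0 W=0
Move 5: B@(2,2) -> caps B=0 W=0
Move 6: W@(1,1) -> caps B=0 W=0
Move 7: B@(0,2) -> caps B=1 W=0
Move 8: W@(3,3) -> caps B=1 W=0
Move 9: B@(0,0) -> caps B=1 W=0
Move 10: W@(1,2) -> caps B=1 W=0
Move 11: B@(3,2) -> caps B=1 W=0
Move 12: W@(3,1) -> caps B=1 W=0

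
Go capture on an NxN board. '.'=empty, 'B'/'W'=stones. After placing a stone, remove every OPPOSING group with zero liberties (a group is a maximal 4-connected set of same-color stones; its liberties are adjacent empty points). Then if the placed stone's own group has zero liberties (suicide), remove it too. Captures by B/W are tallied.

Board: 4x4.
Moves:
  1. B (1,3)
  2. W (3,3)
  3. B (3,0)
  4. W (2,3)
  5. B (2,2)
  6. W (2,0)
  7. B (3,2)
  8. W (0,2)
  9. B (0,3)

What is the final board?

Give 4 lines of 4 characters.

Move 1: B@(1,3) -> caps B=0 W=0
Move 2: W@(3,3) -> caps B=0 W=0
Move 3: B@(3,0) -> caps B=0 W=0
Move 4: W@(2,3) -> caps B=0 W=0
Move 5: B@(2,2) -> caps B=0 W=0
Move 6: W@(2,0) -> caps B=0 W=0
Move 7: B@(3,2) -> caps B=2 W=0
Move 8: W@(0,2) -> caps B=2 W=0
Move 9: B@(0,3) -> caps B=2 W=0

Answer: ..WB
...B
W.B.
B.B.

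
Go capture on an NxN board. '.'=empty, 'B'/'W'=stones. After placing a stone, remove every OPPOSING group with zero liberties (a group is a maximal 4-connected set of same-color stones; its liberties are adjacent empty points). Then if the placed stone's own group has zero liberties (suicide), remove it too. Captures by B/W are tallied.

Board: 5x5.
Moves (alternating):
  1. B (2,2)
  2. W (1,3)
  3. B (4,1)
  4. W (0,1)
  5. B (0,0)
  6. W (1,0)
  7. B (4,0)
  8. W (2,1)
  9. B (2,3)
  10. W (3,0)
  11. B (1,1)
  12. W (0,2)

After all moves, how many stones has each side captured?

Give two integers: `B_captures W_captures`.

Answer: 0 1

Derivation:
Move 1: B@(2,2) -> caps B=0 W=0
Move 2: W@(1,3) -> caps B=0 W=0
Move 3: B@(4,1) -> caps B=0 W=0
Move 4: W@(0,1) -> caps B=0 W=0
Move 5: B@(0,0) -> caps B=0 W=0
Move 6: W@(1,0) -> caps B=0 W=1
Move 7: B@(4,0) -> caps B=0 W=1
Move 8: W@(2,1) -> caps B=0 W=1
Move 9: B@(2,3) -> caps B=0 W=1
Move 10: W@(3,0) -> caps B=0 W=1
Move 11: B@(1,1) -> caps B=0 W=1
Move 12: W@(0,2) -> caps B=0 W=1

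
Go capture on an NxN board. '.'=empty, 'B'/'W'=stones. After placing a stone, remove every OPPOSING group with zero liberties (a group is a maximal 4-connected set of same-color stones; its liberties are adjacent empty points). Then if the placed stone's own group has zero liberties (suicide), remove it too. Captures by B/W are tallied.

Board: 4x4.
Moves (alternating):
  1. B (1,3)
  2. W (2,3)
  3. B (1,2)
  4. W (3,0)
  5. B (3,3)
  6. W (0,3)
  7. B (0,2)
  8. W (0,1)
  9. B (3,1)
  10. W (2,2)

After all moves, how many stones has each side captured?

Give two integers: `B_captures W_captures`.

Move 1: B@(1,3) -> caps B=0 W=0
Move 2: W@(2,3) -> caps B=0 W=0
Move 3: B@(1,2) -> caps B=0 W=0
Move 4: W@(3,0) -> caps B=0 W=0
Move 5: B@(3,3) -> caps B=0 W=0
Move 6: W@(0,3) -> caps B=0 W=0
Move 7: B@(0,2) -> caps B=1 W=0
Move 8: W@(0,1) -> caps B=1 W=0
Move 9: B@(3,1) -> caps B=1 W=0
Move 10: W@(2,2) -> caps B=1 W=0

Answer: 1 0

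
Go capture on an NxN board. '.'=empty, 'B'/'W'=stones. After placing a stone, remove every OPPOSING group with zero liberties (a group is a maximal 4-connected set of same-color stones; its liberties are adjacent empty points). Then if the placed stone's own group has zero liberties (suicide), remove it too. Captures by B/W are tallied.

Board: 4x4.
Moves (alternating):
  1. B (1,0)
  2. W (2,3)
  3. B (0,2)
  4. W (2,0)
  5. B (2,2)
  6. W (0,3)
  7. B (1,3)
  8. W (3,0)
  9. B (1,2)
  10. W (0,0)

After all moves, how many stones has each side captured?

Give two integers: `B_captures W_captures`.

Answer: 1 0

Derivation:
Move 1: B@(1,0) -> caps B=0 W=0
Move 2: W@(2,3) -> caps B=0 W=0
Move 3: B@(0,2) -> caps B=0 W=0
Move 4: W@(2,0) -> caps B=0 W=0
Move 5: B@(2,2) -> caps B=0 W=0
Move 6: W@(0,3) -> caps B=0 W=0
Move 7: B@(1,3) -> caps B=1 W=0
Move 8: W@(3,0) -> caps B=1 W=0
Move 9: B@(1,2) -> caps B=1 W=0
Move 10: W@(0,0) -> caps B=1 W=0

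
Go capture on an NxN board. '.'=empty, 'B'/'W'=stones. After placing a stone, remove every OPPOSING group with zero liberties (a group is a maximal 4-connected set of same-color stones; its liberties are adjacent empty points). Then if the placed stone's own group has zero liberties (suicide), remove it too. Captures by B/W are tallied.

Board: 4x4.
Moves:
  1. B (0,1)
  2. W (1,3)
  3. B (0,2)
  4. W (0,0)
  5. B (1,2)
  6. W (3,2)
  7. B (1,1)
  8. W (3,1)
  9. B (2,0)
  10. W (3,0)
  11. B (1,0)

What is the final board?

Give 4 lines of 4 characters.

Move 1: B@(0,1) -> caps B=0 W=0
Move 2: W@(1,3) -> caps B=0 W=0
Move 3: B@(0,2) -> caps B=0 W=0
Move 4: W@(0,0) -> caps B=0 W=0
Move 5: B@(1,2) -> caps B=0 W=0
Move 6: W@(3,2) -> caps B=0 W=0
Move 7: B@(1,1) -> caps B=0 W=0
Move 8: W@(3,1) -> caps B=0 W=0
Move 9: B@(2,0) -> caps B=0 W=0
Move 10: W@(3,0) -> caps B=0 W=0
Move 11: B@(1,0) -> caps B=1 W=0

Answer: .BB.
BBBW
B...
WWW.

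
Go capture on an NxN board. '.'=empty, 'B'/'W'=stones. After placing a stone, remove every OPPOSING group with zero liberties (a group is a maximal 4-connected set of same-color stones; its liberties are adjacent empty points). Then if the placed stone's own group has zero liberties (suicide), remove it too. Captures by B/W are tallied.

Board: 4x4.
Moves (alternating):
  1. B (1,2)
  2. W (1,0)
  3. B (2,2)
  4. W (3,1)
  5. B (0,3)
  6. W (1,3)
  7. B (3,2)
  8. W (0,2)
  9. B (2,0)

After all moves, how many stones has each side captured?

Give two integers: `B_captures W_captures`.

Move 1: B@(1,2) -> caps B=0 W=0
Move 2: W@(1,0) -> caps B=0 W=0
Move 3: B@(2,2) -> caps B=0 W=0
Move 4: W@(3,1) -> caps B=0 W=0
Move 5: B@(0,3) -> caps B=0 W=0
Move 6: W@(1,3) -> caps B=0 W=0
Move 7: B@(3,2) -> caps B=0 W=0
Move 8: W@(0,2) -> caps B=0 W=1
Move 9: B@(2,0) -> caps B=0 W=1

Answer: 0 1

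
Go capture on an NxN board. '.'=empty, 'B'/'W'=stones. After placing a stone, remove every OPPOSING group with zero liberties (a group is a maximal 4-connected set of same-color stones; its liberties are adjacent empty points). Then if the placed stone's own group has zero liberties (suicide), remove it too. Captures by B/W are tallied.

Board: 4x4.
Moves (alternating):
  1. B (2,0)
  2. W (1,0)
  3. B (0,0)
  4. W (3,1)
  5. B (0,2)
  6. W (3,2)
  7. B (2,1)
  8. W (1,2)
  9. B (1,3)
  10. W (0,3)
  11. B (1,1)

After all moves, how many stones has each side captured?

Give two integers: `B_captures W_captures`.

Answer: 1 0

Derivation:
Move 1: B@(2,0) -> caps B=0 W=0
Move 2: W@(1,0) -> caps B=0 W=0
Move 3: B@(0,0) -> caps B=0 W=0
Move 4: W@(3,1) -> caps B=0 W=0
Move 5: B@(0,2) -> caps B=0 W=0
Move 6: W@(3,2) -> caps B=0 W=0
Move 7: B@(2,1) -> caps B=0 W=0
Move 8: W@(1,2) -> caps B=0 W=0
Move 9: B@(1,3) -> caps B=0 W=0
Move 10: W@(0,3) -> caps B=0 W=0
Move 11: B@(1,1) -> caps B=1 W=0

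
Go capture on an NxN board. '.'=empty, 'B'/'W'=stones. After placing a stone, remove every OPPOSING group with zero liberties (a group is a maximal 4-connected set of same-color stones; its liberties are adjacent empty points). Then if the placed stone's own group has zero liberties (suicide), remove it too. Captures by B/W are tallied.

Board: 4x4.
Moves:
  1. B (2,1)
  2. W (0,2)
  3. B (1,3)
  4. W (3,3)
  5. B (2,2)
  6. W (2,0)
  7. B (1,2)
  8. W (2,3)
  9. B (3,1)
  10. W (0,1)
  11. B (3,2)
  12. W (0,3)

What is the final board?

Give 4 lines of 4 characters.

Answer: .WWW
..BB
WBB.
.BB.

Derivation:
Move 1: B@(2,1) -> caps B=0 W=0
Move 2: W@(0,2) -> caps B=0 W=0
Move 3: B@(1,3) -> caps B=0 W=0
Move 4: W@(3,3) -> caps B=0 W=0
Move 5: B@(2,2) -> caps B=0 W=0
Move 6: W@(2,0) -> caps B=0 W=0
Move 7: B@(1,2) -> caps B=0 W=0
Move 8: W@(2,3) -> caps B=0 W=0
Move 9: B@(3,1) -> caps B=0 W=0
Move 10: W@(0,1) -> caps B=0 W=0
Move 11: B@(3,2) -> caps B=2 W=0
Move 12: W@(0,3) -> caps B=2 W=0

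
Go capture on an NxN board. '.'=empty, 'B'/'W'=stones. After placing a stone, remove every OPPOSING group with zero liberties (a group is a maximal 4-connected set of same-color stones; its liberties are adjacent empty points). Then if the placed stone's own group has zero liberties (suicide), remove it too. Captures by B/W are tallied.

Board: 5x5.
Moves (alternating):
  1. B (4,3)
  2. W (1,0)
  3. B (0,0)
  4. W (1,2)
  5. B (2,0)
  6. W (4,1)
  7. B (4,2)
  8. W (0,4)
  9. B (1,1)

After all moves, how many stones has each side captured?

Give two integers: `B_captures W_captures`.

Move 1: B@(4,3) -> caps B=0 W=0
Move 2: W@(1,0) -> caps B=0 W=0
Move 3: B@(0,0) -> caps B=0 W=0
Move 4: W@(1,2) -> caps B=0 W=0
Move 5: B@(2,0) -> caps B=0 W=0
Move 6: W@(4,1) -> caps B=0 W=0
Move 7: B@(4,2) -> caps B=0 W=0
Move 8: W@(0,4) -> caps B=0 W=0
Move 9: B@(1,1) -> caps B=1 W=0

Answer: 1 0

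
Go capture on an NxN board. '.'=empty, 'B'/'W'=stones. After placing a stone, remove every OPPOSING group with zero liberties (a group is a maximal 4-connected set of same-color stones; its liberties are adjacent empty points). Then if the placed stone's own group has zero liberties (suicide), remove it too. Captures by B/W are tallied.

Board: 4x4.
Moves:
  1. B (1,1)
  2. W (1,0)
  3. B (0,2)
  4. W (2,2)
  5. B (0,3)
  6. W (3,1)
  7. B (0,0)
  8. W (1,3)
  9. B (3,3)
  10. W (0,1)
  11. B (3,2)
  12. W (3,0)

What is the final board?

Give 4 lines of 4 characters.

Move 1: B@(1,1) -> caps B=0 W=0
Move 2: W@(1,0) -> caps B=0 W=0
Move 3: B@(0,2) -> caps B=0 W=0
Move 4: W@(2,2) -> caps B=0 W=0
Move 5: B@(0,3) -> caps B=0 W=0
Move 6: W@(3,1) -> caps B=0 W=0
Move 7: B@(0,0) -> caps B=0 W=0
Move 8: W@(1,3) -> caps B=0 W=0
Move 9: B@(3,3) -> caps B=0 W=0
Move 10: W@(0,1) -> caps B=0 W=1
Move 11: B@(3,2) -> caps B=0 W=1
Move 12: W@(3,0) -> caps B=0 W=1

Answer: .WBB
WB.W
..W.
WWBB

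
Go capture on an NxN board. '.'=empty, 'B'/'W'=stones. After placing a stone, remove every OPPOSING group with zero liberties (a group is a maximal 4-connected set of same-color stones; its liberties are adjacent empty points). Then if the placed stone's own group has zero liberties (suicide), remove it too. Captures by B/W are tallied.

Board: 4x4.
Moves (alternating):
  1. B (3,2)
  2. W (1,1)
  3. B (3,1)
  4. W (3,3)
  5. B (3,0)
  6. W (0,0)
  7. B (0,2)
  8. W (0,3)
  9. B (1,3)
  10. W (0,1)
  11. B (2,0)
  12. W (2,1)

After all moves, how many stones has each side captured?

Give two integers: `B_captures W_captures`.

Answer: 1 0

Derivation:
Move 1: B@(3,2) -> caps B=0 W=0
Move 2: W@(1,1) -> caps B=0 W=0
Move 3: B@(3,1) -> caps B=0 W=0
Move 4: W@(3,3) -> caps B=0 W=0
Move 5: B@(3,0) -> caps B=0 W=0
Move 6: W@(0,0) -> caps B=0 W=0
Move 7: B@(0,2) -> caps B=0 W=0
Move 8: W@(0,3) -> caps B=0 W=0
Move 9: B@(1,3) -> caps B=1 W=0
Move 10: W@(0,1) -> caps B=1 W=0
Move 11: B@(2,0) -> caps B=1 W=0
Move 12: W@(2,1) -> caps B=1 W=0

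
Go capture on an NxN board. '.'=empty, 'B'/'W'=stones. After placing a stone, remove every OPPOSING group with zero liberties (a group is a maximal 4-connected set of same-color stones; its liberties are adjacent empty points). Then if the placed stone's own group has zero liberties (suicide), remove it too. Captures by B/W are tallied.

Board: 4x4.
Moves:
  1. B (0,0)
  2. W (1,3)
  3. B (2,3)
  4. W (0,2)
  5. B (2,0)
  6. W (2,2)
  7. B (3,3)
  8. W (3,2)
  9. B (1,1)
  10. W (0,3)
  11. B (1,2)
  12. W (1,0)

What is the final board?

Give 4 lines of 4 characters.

Answer: B.WW
.BBW
B.W.
..W.

Derivation:
Move 1: B@(0,0) -> caps B=0 W=0
Move 2: W@(1,3) -> caps B=0 W=0
Move 3: B@(2,3) -> caps B=0 W=0
Move 4: W@(0,2) -> caps B=0 W=0
Move 5: B@(2,0) -> caps B=0 W=0
Move 6: W@(2,2) -> caps B=0 W=0
Move 7: B@(3,3) -> caps B=0 W=0
Move 8: W@(3,2) -> caps B=0 W=2
Move 9: B@(1,1) -> caps B=0 W=2
Move 10: W@(0,3) -> caps B=0 W=2
Move 11: B@(1,2) -> caps B=0 W=2
Move 12: W@(1,0) -> caps B=0 W=2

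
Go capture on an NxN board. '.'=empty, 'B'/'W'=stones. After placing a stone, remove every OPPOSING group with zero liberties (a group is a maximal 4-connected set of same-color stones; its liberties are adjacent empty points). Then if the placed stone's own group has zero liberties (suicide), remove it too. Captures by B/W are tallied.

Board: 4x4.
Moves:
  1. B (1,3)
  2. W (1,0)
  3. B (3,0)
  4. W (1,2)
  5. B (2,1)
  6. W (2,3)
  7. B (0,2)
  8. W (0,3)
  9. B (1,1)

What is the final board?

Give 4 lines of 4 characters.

Move 1: B@(1,3) -> caps B=0 W=0
Move 2: W@(1,0) -> caps B=0 W=0
Move 3: B@(3,0) -> caps B=0 W=0
Move 4: W@(1,2) -> caps B=0 W=0
Move 5: B@(2,1) -> caps B=0 W=0
Move 6: W@(2,3) -> caps B=0 W=0
Move 7: B@(0,2) -> caps B=0 W=0
Move 8: W@(0,3) -> caps B=0 W=1
Move 9: B@(1,1) -> caps B=0 W=1

Answer: ..BW
WBW.
.B.W
B...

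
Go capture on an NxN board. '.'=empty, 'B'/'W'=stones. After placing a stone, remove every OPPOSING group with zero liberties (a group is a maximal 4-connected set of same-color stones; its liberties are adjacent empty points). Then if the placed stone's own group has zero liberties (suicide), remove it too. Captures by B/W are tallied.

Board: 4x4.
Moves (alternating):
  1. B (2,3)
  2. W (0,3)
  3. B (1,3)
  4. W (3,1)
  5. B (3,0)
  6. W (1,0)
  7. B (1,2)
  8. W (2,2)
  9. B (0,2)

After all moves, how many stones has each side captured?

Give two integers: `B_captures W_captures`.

Answer: 1 0

Derivation:
Move 1: B@(2,3) -> caps B=0 W=0
Move 2: W@(0,3) -> caps B=0 W=0
Move 3: B@(1,3) -> caps B=0 W=0
Move 4: W@(3,1) -> caps B=0 W=0
Move 5: B@(3,0) -> caps B=0 W=0
Move 6: W@(1,0) -> caps B=0 W=0
Move 7: B@(1,2) -> caps B=0 W=0
Move 8: W@(2,2) -> caps B=0 W=0
Move 9: B@(0,2) -> caps B=1 W=0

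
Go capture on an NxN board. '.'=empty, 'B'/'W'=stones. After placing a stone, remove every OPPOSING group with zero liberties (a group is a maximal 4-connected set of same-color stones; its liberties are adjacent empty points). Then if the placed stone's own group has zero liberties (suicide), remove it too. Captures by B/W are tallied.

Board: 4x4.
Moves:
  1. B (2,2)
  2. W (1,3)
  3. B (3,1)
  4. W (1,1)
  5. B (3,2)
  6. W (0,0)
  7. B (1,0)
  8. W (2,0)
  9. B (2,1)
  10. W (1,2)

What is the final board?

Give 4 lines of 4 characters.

Answer: W...
.WWW
WBB.
.BB.

Derivation:
Move 1: B@(2,2) -> caps B=0 W=0
Move 2: W@(1,3) -> caps B=0 W=0
Move 3: B@(3,1) -> caps B=0 W=0
Move 4: W@(1,1) -> caps B=0 W=0
Move 5: B@(3,2) -> caps B=0 W=0
Move 6: W@(0,0) -> caps B=0 W=0
Move 7: B@(1,0) -> caps B=0 W=0
Move 8: W@(2,0) -> caps B=0 W=1
Move 9: B@(2,1) -> caps B=0 W=1
Move 10: W@(1,2) -> caps B=0 W=1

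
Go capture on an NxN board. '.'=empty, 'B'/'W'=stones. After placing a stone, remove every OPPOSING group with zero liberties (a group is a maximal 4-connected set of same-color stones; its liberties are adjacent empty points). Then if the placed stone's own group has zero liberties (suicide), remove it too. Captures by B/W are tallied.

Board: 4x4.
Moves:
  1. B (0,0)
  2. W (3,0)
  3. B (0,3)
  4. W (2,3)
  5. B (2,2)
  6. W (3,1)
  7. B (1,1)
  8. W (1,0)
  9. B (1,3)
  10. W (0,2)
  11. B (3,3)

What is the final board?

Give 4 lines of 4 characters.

Move 1: B@(0,0) -> caps B=0 W=0
Move 2: W@(3,0) -> caps B=0 W=0
Move 3: B@(0,3) -> caps B=0 W=0
Move 4: W@(2,3) -> caps B=0 W=0
Move 5: B@(2,2) -> caps B=0 W=0
Move 6: W@(3,1) -> caps B=0 W=0
Move 7: B@(1,1) -> caps B=0 W=0
Move 8: W@(1,0) -> caps B=0 W=0
Move 9: B@(1,3) -> caps B=0 W=0
Move 10: W@(0,2) -> caps B=0 W=0
Move 11: B@(3,3) -> caps B=1 W=0

Answer: B.WB
WB.B
..B.
WW.B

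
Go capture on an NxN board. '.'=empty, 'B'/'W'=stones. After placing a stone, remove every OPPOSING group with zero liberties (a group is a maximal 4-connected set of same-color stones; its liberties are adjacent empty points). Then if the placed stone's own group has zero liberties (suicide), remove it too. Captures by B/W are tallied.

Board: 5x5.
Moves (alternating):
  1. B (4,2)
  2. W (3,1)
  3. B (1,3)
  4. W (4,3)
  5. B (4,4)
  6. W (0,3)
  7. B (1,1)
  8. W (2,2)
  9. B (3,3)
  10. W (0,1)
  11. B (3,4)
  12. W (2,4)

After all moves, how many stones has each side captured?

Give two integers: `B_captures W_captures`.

Answer: 1 0

Derivation:
Move 1: B@(4,2) -> caps B=0 W=0
Move 2: W@(3,1) -> caps B=0 W=0
Move 3: B@(1,3) -> caps B=0 W=0
Move 4: W@(4,3) -> caps B=0 W=0
Move 5: B@(4,4) -> caps B=0 W=0
Move 6: W@(0,3) -> caps B=0 W=0
Move 7: B@(1,1) -> caps B=0 W=0
Move 8: W@(2,2) -> caps B=0 W=0
Move 9: B@(3,3) -> caps B=1 W=0
Move 10: W@(0,1) -> caps B=1 W=0
Move 11: B@(3,4) -> caps B=1 W=0
Move 12: W@(2,4) -> caps B=1 W=0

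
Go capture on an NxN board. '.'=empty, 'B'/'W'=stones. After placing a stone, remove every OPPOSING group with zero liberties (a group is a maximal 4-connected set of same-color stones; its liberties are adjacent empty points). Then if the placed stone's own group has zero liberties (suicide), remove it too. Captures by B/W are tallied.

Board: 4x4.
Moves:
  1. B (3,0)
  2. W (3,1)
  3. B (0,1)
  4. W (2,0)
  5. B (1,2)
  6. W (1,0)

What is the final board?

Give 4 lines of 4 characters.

Move 1: B@(3,0) -> caps B=0 W=0
Move 2: W@(3,1) -> caps B=0 W=0
Move 3: B@(0,1) -> caps B=0 W=0
Move 4: W@(2,0) -> caps B=0 W=1
Move 5: B@(1,2) -> caps B=0 W=1
Move 6: W@(1,0) -> caps B=0 W=1

Answer: .B..
W.B.
W...
.W..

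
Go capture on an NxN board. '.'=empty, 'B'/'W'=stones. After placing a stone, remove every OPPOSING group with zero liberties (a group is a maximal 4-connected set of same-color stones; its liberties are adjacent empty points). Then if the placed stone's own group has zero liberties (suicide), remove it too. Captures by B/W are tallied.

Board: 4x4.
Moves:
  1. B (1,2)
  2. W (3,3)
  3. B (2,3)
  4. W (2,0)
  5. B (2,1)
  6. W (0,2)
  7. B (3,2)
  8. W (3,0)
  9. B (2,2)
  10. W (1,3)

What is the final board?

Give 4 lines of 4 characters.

Move 1: B@(1,2) -> caps B=0 W=0
Move 2: W@(3,3) -> caps B=0 W=0
Move 3: B@(2,3) -> caps B=0 W=0
Move 4: W@(2,0) -> caps B=0 W=0
Move 5: B@(2,1) -> caps B=0 W=0
Move 6: W@(0,2) -> caps B=0 W=0
Move 7: B@(3,2) -> caps B=1 W=0
Move 8: W@(3,0) -> caps B=1 W=0
Move 9: B@(2,2) -> caps B=1 W=0
Move 10: W@(1,3) -> caps B=1 W=0

Answer: ..W.
..BW
WBBB
W.B.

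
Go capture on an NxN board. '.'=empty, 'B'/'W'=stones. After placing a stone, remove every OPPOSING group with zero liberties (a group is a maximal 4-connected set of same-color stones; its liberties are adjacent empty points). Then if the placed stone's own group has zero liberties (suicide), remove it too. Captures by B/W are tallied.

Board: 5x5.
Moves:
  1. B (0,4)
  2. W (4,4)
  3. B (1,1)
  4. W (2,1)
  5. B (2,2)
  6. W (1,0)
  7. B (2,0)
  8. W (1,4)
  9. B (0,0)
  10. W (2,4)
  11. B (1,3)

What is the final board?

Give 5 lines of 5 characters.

Move 1: B@(0,4) -> caps B=0 W=0
Move 2: W@(4,4) -> caps B=0 W=0
Move 3: B@(1,1) -> caps B=0 W=0
Move 4: W@(2,1) -> caps B=0 W=0
Move 5: B@(2,2) -> caps B=0 W=0
Move 6: W@(1,0) -> caps B=0 W=0
Move 7: B@(2,0) -> caps B=0 W=0
Move 8: W@(1,4) -> caps B=0 W=0
Move 9: B@(0,0) -> caps B=1 W=0
Move 10: W@(2,4) -> caps B=1 W=0
Move 11: B@(1,3) -> caps B=1 W=0

Answer: B...B
.B.BW
BWB.W
.....
....W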